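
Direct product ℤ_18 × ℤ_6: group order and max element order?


|ℤ_18 × ℤ_6| = 18 × 6 = 108
Max element order = lcm(18,6) = 18
Cyclic? No (gcd=6)

|ℤ_18×ℤ_6| = 108, max element order = 18


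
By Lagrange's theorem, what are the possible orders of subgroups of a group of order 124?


Lagrange's theorem: |H| divides |G|
|G| = 124
Divisors of 124: 1, 2, 4, 31, 62, 124

Possible subgroup orders: {1, 2, 4, 31, 62, 124}


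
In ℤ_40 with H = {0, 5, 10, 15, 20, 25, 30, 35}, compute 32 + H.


32 + H = {32 + h (mod 40) : h ∈ H}
32+0=32, 32+5=37, 32+10=2, 32+15=7, 32+20=12, 32+25=17, 32+30=22, 32+35=27
32 + H = {2, 7, 12, 17, 22, 27, 32, 37} = 2 + H

32 + H = {2, 7, 12, 17, 22, 27, 32, 37}


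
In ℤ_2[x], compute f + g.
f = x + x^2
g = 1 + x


Add coefficients mod 2:
x^0: 0 + 1 = 1 (mod 2)
x^1: 1 + 1 = 0 (mod 2)
x^2: 1 + 0 = 1 (mod 2)
Result: 1 + x^2

f + g = 1 + x^2


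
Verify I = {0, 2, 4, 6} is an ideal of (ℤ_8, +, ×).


Check ideal conditions for I = {0, 2, 4, 6} in ℤ_8:
(1) I is an additive subgroup? Yes
(2) For r ∈ ℤ_8 and a ∈ I: r·a ∈ I? Yes

Yes, I is an ideal of ℤ_8


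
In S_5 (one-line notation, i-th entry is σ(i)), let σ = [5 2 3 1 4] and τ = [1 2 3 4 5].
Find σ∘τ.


σ∘τ: apply τ first, then σ
1 →τ 1 →σ 5
2 →τ 2 →σ 2
3 →τ 3 →σ 3
4 →τ 4 →σ 1
5 →τ 5 →σ 4

σ∘τ = [5 2 3 1 4]


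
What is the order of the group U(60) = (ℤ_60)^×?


U(n) is the group of units mod n; |U(n)| = φ(n)
|U(60)| = φ(60) = 16

|U(60) = (ℤ_60)^×| = 16


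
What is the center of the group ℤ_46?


Z(G) = {g ∈ G | gx = xg for all x ∈ G}
ℤ_46 is abelian, so Z(G) = G

Z(ℤ_46) = ℤ_46


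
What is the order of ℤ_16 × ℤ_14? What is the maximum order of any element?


|ℤ_16 × ℤ_14| = 16 × 14 = 224
Max element order = lcm(16,14) = 112
Cyclic? No (gcd=2)

|ℤ_16×ℤ_14| = 224, max element order = 112


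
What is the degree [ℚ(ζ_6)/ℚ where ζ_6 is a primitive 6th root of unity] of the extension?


[ℚ(ζ_n):ℚ] = deg Φ_n(x) = φ(n). Here φ(6) = 2

[ℚ(ζ_6)/ℚ where ζ_6 is a primitive 6th root of unity] = 2


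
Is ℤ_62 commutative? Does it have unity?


ℤ_62 is a commutative ring with unity 1; 62 = 2×31 is composite, so 2·31 ≡ 0 gives zero divisors (not an integral domain)
Commutative: Yes
Integral domain: No
Has unity: Yes

ℤ_62: Commutative=Yes, Unity=Yes


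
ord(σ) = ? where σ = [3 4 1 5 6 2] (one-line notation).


Cycle decomposition: (1 3) (2 4 5 6)
Cycle lengths: 2, 4
Order = lcm(2, 4) = 4

ord(σ) = 4


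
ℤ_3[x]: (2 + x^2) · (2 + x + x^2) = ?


Expand and collect like terms; reduce coefficients mod 3:
x^0: 2·2 = 4 ≡ 1 (mod 3)
x^1: 2·1 + 0·2 = 2 ≡ 2 (mod 3)
x^2: 2·1 + 0·1 + 1·2 = 4 ≡ 1 (mod 3)
x^3: 0·1 + 1·1 = 1 ≡ 1 (mod 3)
x^4: 1·1 = 1 ≡ 1 (mod 3)
Result: 1 + 2x + x^2 + x^3 + x^4

f · g = 1 + 2x + x^2 + x^3 + x^4


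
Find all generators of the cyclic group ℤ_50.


g generates ℤ_n iff gcd(g,n) = 1
Prime factors of 50: 2, 5
Generators are g ∈ {1,...,49} not divisible by any of these primes.
Generators: {1, 3, 7, 9, 11, 13, 17, 19, 21, 23, 27, 29, 31, 33, 37, 39, 41, 43, 47, 49}
Number of generators = φ(50) = 20

Generators of ℤ_50 = {1, 3, 7, 9, 11, 13, 17, 19, 21, 23, 27, 29, 31, 33, 37, 39, 41, 43, 47, 49}


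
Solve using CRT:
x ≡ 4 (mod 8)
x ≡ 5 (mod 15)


m₁ = 8, m₂ = 15, gcd = 1, so CRT applies. M = m₁·m₂ = 120
Let M₁ = M/m₁ = 15, M₂ = M/m₂ = 8
Find y₁ ≡ M₁⁻¹ (mod m₁): 15⁻¹ ≡ 7 (mod 8)
Find y₂ ≡ M₂⁻¹ (mod m₂): 8⁻¹ ≡ 2 (mod 15)
x = a₁·M₁·y₁ + a₂·M₂·y₂ = 4·15·7 + 5·8·2 = 500
Reduce mod 120: x ≡ 20
Check: 20 mod 8 = 4 ✓, 20 mod 15 = 5 ✓

x ≡ 20 (mod 120)


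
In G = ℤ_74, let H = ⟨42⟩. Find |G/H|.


|⟨42⟩| = n / gcd(42, 74) = 74 / 2 = 37
H is normal (ℤ_74 is abelian).
|G/H| = |G| / |H| = 74 / 37 = 2

|G/H| = 2


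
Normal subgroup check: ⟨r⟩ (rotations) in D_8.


H = ⟨r⟩ (rotations) in D_8
The rotation subgroup ⟨r⟩ has index 2 in D_8, so it is normal

Yes, normal subgroup


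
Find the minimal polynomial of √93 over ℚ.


√93 satisfies x² - 93 = 0, irreducible over ℚ since 93 is squarefree

Minimal polynomial: x² - 93


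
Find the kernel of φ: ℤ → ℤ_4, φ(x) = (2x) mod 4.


Kernel = preimage of identity
ker(φ) = {x ∈ ℤ : 2x ≡ 0 (mod 4)}. gcd(2,4) = 2, so 2x ≡ 0 (mod 4) ⟺ x ≡ 0 (mod 4/2 = 2). Hence ker(φ) = 2ℤ

ker(φ) = 2ℤ


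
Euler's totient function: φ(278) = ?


Factor n: 278 = 2 × 139
φ(n) = n · ∏(1 - 1/p) over distinct primes p | n
φ(278) = 278 · (1 - 1/2) · (1 - 1/139) = 138

φ(278) = 138


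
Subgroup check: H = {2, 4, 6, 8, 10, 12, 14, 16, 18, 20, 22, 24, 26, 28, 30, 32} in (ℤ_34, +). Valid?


Subgroup test for H = {2, 4, 6, 8, 10, 12, 14, 16, 18, 20, 22, 24, 26, 28, 30, 32} in (ℤ_34, +):
(1) 0 ∈ H? No
(2) Closure: for all a,b ∈ H, (a+b) mod 34 ∈ H? No  [counterexample: 2 + 32 = 0 ∉ H]
(3) Inverses: for all a ∈ H, -a mod 34 ∈ H? Yes

No, H is not a subgroup of ℤ_34


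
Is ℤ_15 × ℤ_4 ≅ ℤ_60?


Comparing ℤ_15 × ℤ_4 and ℤ_60:
gcd(15,4) = 1, so ℤ_15 × ℤ_4 ≅ ℤ_60 (CRT)

Yes, ℤ_15 × ℤ_4 ≅ ℤ_60


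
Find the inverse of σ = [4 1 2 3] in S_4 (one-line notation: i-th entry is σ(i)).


To find σ⁻¹, swap domain and range:
σ(1) = 4 → σ⁻¹(4) = 1
σ(2) = 1 → σ⁻¹(1) = 2
σ(3) = 2 → σ⁻¹(2) = 3
σ(4) = 3 → σ⁻¹(3) = 4

σ⁻¹ = [2 3 4 1]


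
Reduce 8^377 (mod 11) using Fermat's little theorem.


Fermat's little theorem: if p is prime and gcd(a,p)=1, then a^(p-1) ≡ 1 (mod p)
p = 11 is prime, gcd(8,11) = 1
Reduce exponent: 377 mod 10 = 7
So 8^377 ≡ 8^7 (mod 11)
8^7 mod 11 = 2

8^377 ≡ 2 (mod 11)


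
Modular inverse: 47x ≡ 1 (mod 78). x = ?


Use the extended Euclidean algorithm to write 1 = 47·s + 78·t; then s mod 78 is the inverse.
Euclidean algorithm:
  47 = 0·78 + 47
  78 = 1·47 + 31
  47 = 1·31 + 16
  31 = 1·16 + 15
  16 = 1·15 + 1
  15 = 15·1 + 0
gcd(47,78) = 1
Back-substitution gives: 47·(5) + 78·(-3) = 1
So 47⁻¹ ≡ 5 ≡ 5 (mod 78)
Check: 47 × 5 = 235 ≡ 1 (mod 78) ✓

47⁻¹ ≡ 5 (mod 78)


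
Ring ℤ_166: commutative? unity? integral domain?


ℤ_166 is a commutative ring with unity 1; 166 = 2×83 is composite, so 2·83 ≡ 0 gives zero divisors (not an integral domain)
Commutative: Yes
Integral domain: No
Has unity: Yes

ℤ_166: Commutative=Yes, Unity=Yes


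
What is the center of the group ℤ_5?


Z(G) = {g ∈ G | gx = xg for all x ∈ G}
ℤ_5 is abelian, so Z(G) = G

Z(ℤ_5) = ℤ_5


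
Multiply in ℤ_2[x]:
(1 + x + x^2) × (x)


Expand and collect like terms; reduce coefficients mod 2:
x^0: 1·0 = 0 ≡ 0 (mod 2)
x^1: 1·1 + 1·0 = 1 ≡ 1 (mod 2)
x^2: 1·1 + 1·0 = 1 ≡ 1 (mod 2)
x^3: 1·1 = 1 ≡ 1 (mod 2)
Result: x + x^2 + x^3

f · g = x + x^2 + x^3


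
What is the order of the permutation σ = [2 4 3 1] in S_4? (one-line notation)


Cycle decomposition: (1 2 4)
Cycle lengths: 3
Order = lcm(3) = 3

ord(σ) = 3


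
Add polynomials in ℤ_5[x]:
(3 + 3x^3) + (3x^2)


Add coefficients mod 5:
x^0: 3 + 0 = 3 (mod 5)
x^1: 0 + 0 = 0 (mod 5)
x^2: 0 + 3 = 3 (mod 5)
x^3: 3 + 0 = 3 (mod 5)
Result: 3 + 3x^2 + 3x^3

f + g = 3 + 3x^2 + 3x^3


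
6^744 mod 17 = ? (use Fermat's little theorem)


Fermat's little theorem: if p is prime and gcd(a,p)=1, then a^(p-1) ≡ 1 (mod p)
p = 17 is prime, gcd(6,17) = 1
Reduce exponent: 744 mod 16 = 8
So 6^744 ≡ 6^8 (mod 17)
6^8 mod 17 = 16

6^744 ≡ 16 (mod 17)


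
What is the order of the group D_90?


|D_n| = 2n (n rotations and n reflections)
|D_90| = 2×90 = 180

|D_90| = 180


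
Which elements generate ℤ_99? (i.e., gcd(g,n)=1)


g generates ℤ_n iff gcd(g,n) = 1
Prime factors of 99: 3, 11
Generators are g ∈ {1,...,98} not divisible by any of these primes.
Generators: {1, 2, 4, 5, 7, 8, 10, 13, 14, 16, 17, 19, 20, 23, 25, 26, 28, 29, 31, 32, 34, 35, 37, 38, 40, 41, 43, 46, 47, 49, 50, 52, 53, 56, 58, 59, 61, 62, 64, 65, 67, 68, 70, 71, 73, 74, 76, 79, 80, 82, 83, 85, 86, 89, 91, 92, 94, 95, 97, 98}
Number of generators = φ(99) = 60

Generators of ℤ_99 = {1, 2, 4, 5, 7, 8, 10, 13, 14, 16, 17, 19, 20, 23, 25, 26, 28, 29, 31, 32, 34, 35, 37, 38, 40, 41, 43, 46, 47, 49, 50, 52, 53, 56, 58, 59, 61, 62, 64, 65, 67, 68, 70, 71, 73, 74, 76, 79, 80, 82, 83, 85, 86, 89, 91, 92, 94, 95, 97, 98}


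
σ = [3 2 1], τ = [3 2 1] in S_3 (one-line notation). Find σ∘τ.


σ∘τ: apply τ first, then σ
1 →τ 3 →σ 1
2 →τ 2 →σ 2
3 →τ 1 →σ 3

σ∘τ = [1 2 3]


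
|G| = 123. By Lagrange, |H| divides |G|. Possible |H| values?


Lagrange's theorem: |H| divides |G|
|G| = 123
Divisors of 123: 1, 3, 41, 123

Possible subgroup orders: {1, 3, 41, 123}


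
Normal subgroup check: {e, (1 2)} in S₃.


H = {e, (1 2)} in S₃
(1 3)(1 2)(1 3)⁻¹ = (2 3) ∉ {e, (1 2)}, so it is not normal

No, not a normal subgroup


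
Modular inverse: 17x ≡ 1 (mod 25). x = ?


Use the extended Euclidean algorithm to write 1 = 17·s + 25·t; then s mod 25 is the inverse.
Euclidean algorithm:
  17 = 0·25 + 17
  25 = 1·17 + 8
  17 = 2·8 + 1
  8 = 8·1 + 0
gcd(17,25) = 1
Back-substitution gives: 17·(3) + 25·(-2) = 1
So 17⁻¹ ≡ 3 ≡ 3 (mod 25)
Check: 17 × 3 = 51 ≡ 1 (mod 25) ✓

17⁻¹ ≡ 3 (mod 25)


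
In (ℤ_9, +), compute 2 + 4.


Operation: addition mod 9
2 + 4 = (a + b) mod 9 with a = 2, b = 4

2 + 4 = 6


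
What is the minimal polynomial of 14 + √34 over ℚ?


Let α = 14 + √34. Then α - 14 = √34, so (α - 14)² = 34, giving α² - 28α + 162 = 0. Degree 2 and α ∉ ℚ, so this is the minimal polynomial.

Minimal polynomial: x² - 28x + 162


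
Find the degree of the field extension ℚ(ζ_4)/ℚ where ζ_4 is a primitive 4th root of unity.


[ℚ(ζ_n):ℚ] = deg Φ_n(x) = φ(n). Here φ(4) = 2

[ℚ(ζ_4)/ℚ where ζ_4 is a primitive 4th root of unity] = 2


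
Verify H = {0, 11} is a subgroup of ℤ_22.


Subgroup test for H = {0, 11} in (ℤ_22, +):
(1) 0 ∈ H? Yes
(2) Closure: for all a,b ∈ H, (a+b) mod 22 ∈ H? Yes
(3) Inverses: for all a ∈ H, -a mod 22 ∈ H? Yes

Yes, H is a subgroup of ℤ_22


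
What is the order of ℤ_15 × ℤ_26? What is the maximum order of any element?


|ℤ_15 × ℤ_26| = 15 × 26 = 390
Max element order = lcm(15,26) = 390
Cyclic? Yes (gcd=1)

|ℤ_15×ℤ_26| = 390, max element order = 390


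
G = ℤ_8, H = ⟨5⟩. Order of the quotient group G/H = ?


|⟨5⟩| = n / gcd(5, 8) = 8 / 1 = 8
H is normal (ℤ_8 is abelian).
|G/H| = |G| / |H| = 8 / 8 = 1

|G/H| = 1


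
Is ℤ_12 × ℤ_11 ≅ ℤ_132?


Comparing ℤ_12 × ℤ_11 and ℤ_132:
gcd(12,11) = 1, so ℤ_12 × ℤ_11 ≅ ℤ_132 (CRT)

Yes, ℤ_12 × ℤ_11 ≅ ℤ_132


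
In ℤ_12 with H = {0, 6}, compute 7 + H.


7 + H = {7 + h (mod 12) : h ∈ H}
7+0=7, 7+6=1
7 + H = {1, 7} = 1 + H

7 + H = {1, 7}


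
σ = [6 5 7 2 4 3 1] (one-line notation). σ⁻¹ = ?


To find σ⁻¹, swap domain and range:
σ(1) = 6 → σ⁻¹(6) = 1
σ(2) = 5 → σ⁻¹(5) = 2
σ(3) = 7 → σ⁻¹(7) = 3
σ(4) = 2 → σ⁻¹(2) = 4
σ(5) = 4 → σ⁻¹(4) = 5
σ(6) = 3 → σ⁻¹(3) = 6
σ(7) = 1 → σ⁻¹(1) = 7

σ⁻¹ = [7 4 6 5 2 1 3]


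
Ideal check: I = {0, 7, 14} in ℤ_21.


Check ideal conditions for I = {0, 7, 14} in ℤ_21:
(1) I is an additive subgroup? Yes
(2) For r ∈ ℤ_21 and a ∈ I: r·a ∈ I? Yes

Yes, I is an ideal of ℤ_21


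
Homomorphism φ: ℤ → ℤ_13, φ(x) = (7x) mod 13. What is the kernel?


Kernel = preimage of identity
ker(φ) = {x ∈ ℤ : 7x ≡ 0 (mod 13)}. gcd(7,13) = 1, so 7x ≡ 0 (mod 13) ⟺ x ≡ 0 (mod 13/1 = 13). Hence ker(φ) = 13ℤ

ker(φ) = 13ℤ


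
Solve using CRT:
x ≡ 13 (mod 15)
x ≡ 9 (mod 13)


m₁ = 15, m₂ = 13, gcd = 1, so CRT applies. M = m₁·m₂ = 195
Let M₁ = M/m₁ = 13, M₂ = M/m₂ = 15
Find y₁ ≡ M₁⁻¹ (mod m₁): 13⁻¹ ≡ 7 (mod 15)
Find y₂ ≡ M₂⁻¹ (mod m₂): 15⁻¹ ≡ 7 (mod 13)
x = a₁·M₁·y₁ + a₂·M₂·y₂ = 13·13·7 + 9·15·7 = 2128
Reduce mod 195: x ≡ 178
Check: 178 mod 15 = 13 ✓, 178 mod 13 = 9 ✓

x ≡ 178 (mod 195)


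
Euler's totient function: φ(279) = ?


Factor n: 279 = 3^2 × 31
φ(n) = n · ∏(1 - 1/p) over distinct primes p | n
φ(279) = 279 · (1 - 1/3) · (1 - 1/31) = 180

φ(279) = 180


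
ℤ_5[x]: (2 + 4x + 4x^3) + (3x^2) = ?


Add coefficients mod 5:
x^0: 2 + 0 = 2 (mod 5)
x^1: 4 + 0 = 4 (mod 5)
x^2: 0 + 3 = 3 (mod 5)
x^3: 4 + 0 = 4 (mod 5)
Result: 2 + 4x + 3x^2 + 4x^3

f + g = 2 + 4x + 3x^2 + 4x^3


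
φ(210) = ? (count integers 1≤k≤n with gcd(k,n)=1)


Factor n: 210 = 2 × 3 × 5 × 7
φ(n) = n · ∏(1 - 1/p) over distinct primes p | n
φ(210) = 210 · (1 - 1/2) · (1 - 1/3) · (1 - 1/5) · (1 - 1/7) = 48

φ(210) = 48


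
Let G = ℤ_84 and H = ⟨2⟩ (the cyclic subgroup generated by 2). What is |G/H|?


|⟨2⟩| = n / gcd(2, 84) = 84 / 2 = 42
H is normal (ℤ_84 is abelian).
|G/H| = |G| / |H| = 84 / 42 = 2

|G/H| = 2


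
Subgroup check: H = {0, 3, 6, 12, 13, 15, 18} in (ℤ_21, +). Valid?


Subgroup test for H = {0, 3, 6, 12, 13, 15, 18} in (ℤ_21, +):
(1) 0 ∈ H? Yes
(2) Closure: for all a,b ∈ H, (a+b) mod 21 ∈ H? No  [counterexample: 3 + 6 = 9 ∉ H]
(3) Inverses: for all a ∈ H, -a mod 21 ∈ H? No

No, H is not a subgroup of ℤ_21


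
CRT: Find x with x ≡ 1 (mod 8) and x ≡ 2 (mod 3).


m₁ = 8, m₂ = 3, gcd = 1, so CRT applies. M = m₁·m₂ = 24
Let M₁ = M/m₁ = 3, M₂ = M/m₂ = 8
Find y₁ ≡ M₁⁻¹ (mod m₁): 3⁻¹ ≡ 3 (mod 8)
Find y₂ ≡ M₂⁻¹ (mod m₂): 8⁻¹ ≡ 2 (mod 3)
x = a₁·M₁·y₁ + a₂·M₂·y₂ = 1·3·3 + 2·8·2 = 41
Reduce mod 24: x ≡ 17
Check: 17 mod 8 = 1 ✓, 17 mod 3 = 2 ✓

x ≡ 17 (mod 24)


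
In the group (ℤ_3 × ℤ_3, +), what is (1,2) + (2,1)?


Operation: componentwise addition mod (3, 3)
(1,2) + (2,1) = ((a₁+b₁) mod 3, (a₂+b₂) mod 3) with a = (1,2), b = (2,1)

(1,2) + (2,1) = (0,0)


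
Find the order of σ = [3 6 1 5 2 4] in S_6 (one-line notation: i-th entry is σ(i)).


Cycle decomposition: (1 3) (2 6 4 5)
Cycle lengths: 2, 4
Order = lcm(2, 4) = 4

ord(σ) = 4


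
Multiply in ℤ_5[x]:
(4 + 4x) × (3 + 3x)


Expand and collect like terms; reduce coefficients mod 5:
x^0: 4·3 = 12 ≡ 2 (mod 5)
x^1: 4·3 + 4·3 = 24 ≡ 4 (mod 5)
x^2: 4·3 = 12 ≡ 2 (mod 5)
Result: 2 + 4x + 2x^2

f · g = 2 + 4x + 2x^2


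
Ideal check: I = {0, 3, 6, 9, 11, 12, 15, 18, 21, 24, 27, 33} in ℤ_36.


Check ideal conditions for I = {0, 3, 6, 9, 11, 12, 15, 18, 21, 24, 27, 33} in ℤ_36:
(1) I is an additive subgroup? No
(2) For r ∈ ℤ_36 and a ∈ I: r·a ∈ I? No  [counterexample: r=2, a=11, r·a mod 36 = 22 ∉ I]

No, I is not an ideal of ℤ_36


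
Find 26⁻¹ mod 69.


Use the extended Euclidean algorithm to write 1 = 26·s + 69·t; then s mod 69 is the inverse.
Euclidean algorithm:
  26 = 0·69 + 26
  69 = 2·26 + 17
  26 = 1·17 + 9
  17 = 1·9 + 8
  9 = 1·8 + 1
  8 = 8·1 + 0
gcd(26,69) = 1
Back-substitution gives: 26·(8) + 69·(-3) = 1
So 26⁻¹ ≡ 8 ≡ 8 (mod 69)
Check: 26 × 8 = 208 ≡ 1 (mod 69) ✓

26⁻¹ ≡ 8 (mod 69)


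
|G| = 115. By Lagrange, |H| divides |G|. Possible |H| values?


Lagrange's theorem: |H| divides |G|
|G| = 115
Divisors of 115: 1, 5, 23, 115

Possible subgroup orders: {1, 5, 23, 115}


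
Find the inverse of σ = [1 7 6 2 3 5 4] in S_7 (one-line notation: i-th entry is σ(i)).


To find σ⁻¹, swap domain and range:
σ(1) = 1 → σ⁻¹(1) = 1
σ(2) = 7 → σ⁻¹(7) = 2
σ(3) = 6 → σ⁻¹(6) = 3
σ(4) = 2 → σ⁻¹(2) = 4
σ(5) = 3 → σ⁻¹(3) = 5
σ(6) = 5 → σ⁻¹(5) = 6
σ(7) = 4 → σ⁻¹(4) = 7

σ⁻¹ = [1 4 5 7 6 3 2]


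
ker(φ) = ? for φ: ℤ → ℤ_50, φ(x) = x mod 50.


Kernel = preimage of identity
ker(φ) = {x ∈ ℤ : x ≡ 0 (mod 50)} = 50ℤ = {0, ±50, ±100, ...}

ker(φ) = 50ℤ


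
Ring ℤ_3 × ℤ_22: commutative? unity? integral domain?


Direct product ring; commutative with unity (1,1); but (1,0)·(0,1) = (0,0) gives zero divisors, so not an integral domain
Commutative: Yes
Integral domain: No
Has unity: Yes

ℤ_3 × ℤ_22: Commutative=Yes, Unity=Yes


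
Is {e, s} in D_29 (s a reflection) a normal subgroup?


H = {e, s} in D_29 (s a reflection)
r·s·r⁻¹ = sr⁻² ≠ s for n ≥ 3, so {e, s} is not closed under conjugation

No, not a normal subgroup


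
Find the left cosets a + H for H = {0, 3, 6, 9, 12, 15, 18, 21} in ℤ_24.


H = {0, 3, 6, 9, 12, 15, 18, 21}, |H| = 8
Number of cosets = |G|/|H| = 24/8 = 3
0 + H = {0, 3, 6, 9, 12, 15, 18, 21}
1 + H = {1, 4, 7, 10, 13, 16, 19, 22}
2 + H = {2, 5, 8, 11, 14, 17, 20, 23}

Cosets: 0+H={0,3,6,9,12,15,18,21}; 1+H={1,4,7,10,13,16,19,22}; 2+H={2,5,8,11,14,17,20,23}


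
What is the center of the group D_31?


Z(G) = {g ∈ G | gx = xg for all x ∈ G}
For odd n, Z(D_n) = {e}: no nontrivial rotation commutes with all reflections

Z(D_31) = {e}


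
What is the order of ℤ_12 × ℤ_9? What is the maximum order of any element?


|ℤ_12 × ℤ_9| = 12 × 9 = 108
Max element order = lcm(12,9) = 36
Cyclic? No (gcd=3)

|ℤ_12×ℤ_9| = 108, max element order = 36


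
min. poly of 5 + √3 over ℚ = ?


Let α = 5 + √3. Then α - 5 = √3, so (α - 5)² = 3, giving α² - 10α + 22 = 0. Degree 2 and α ∉ ℚ, so this is the minimal polynomial.

Minimal polynomial: x² - 10x + 22


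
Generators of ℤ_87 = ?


g generates ℤ_n iff gcd(g,n) = 1
Prime factors of 87: 3, 29
Generators are g ∈ {1,...,86} not divisible by any of these primes.
Generators: {1, 2, 4, 5, 7, 8, 10, 11, 13, 14, 16, 17, 19, 20, 22, 23, 25, 26, 28, 31, 32, 34, 35, 37, 38, 40, 41, 43, 44, 46, 47, 49, 50, 52, 53, 55, 56, 59, 61, 62, 64, 65, 67, 68, 70, 71, 73, 74, 76, 77, 79, 80, 82, 83, 85, 86}
Number of generators = φ(87) = 56

Generators of ℤ_87 = {1, 2, 4, 5, 7, 8, 10, 11, 13, 14, 16, 17, 19, 20, 22, 23, 25, 26, 28, 31, 32, 34, 35, 37, 38, 40, 41, 43, 44, 46, 47, 49, 50, 52, 53, 55, 56, 59, 61, 62, 64, 65, 67, 68, 70, 71, 73, 74, 76, 77, 79, 80, 82, 83, 85, 86}


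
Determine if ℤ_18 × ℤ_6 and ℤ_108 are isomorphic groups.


Comparing ℤ_18 × ℤ_6 and ℤ_108:
gcd(18,6) = 6 ≠ 1. Max element order in ℤ_18×ℤ_6 is lcm(18,6) = 18 < 108, so it has no element of order 108

No, ℤ_18 × ℤ_6 ≇ ℤ_108


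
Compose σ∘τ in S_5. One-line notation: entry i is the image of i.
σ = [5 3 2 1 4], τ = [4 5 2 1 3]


σ∘τ: apply τ first, then σ
1 →τ 4 →σ 1
2 →τ 5 →σ 4
3 →τ 2 →σ 3
4 →τ 1 →σ 5
5 →τ 3 →σ 2

σ∘τ = [1 4 3 5 2]


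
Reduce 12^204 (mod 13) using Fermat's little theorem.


Fermat's little theorem: if p is prime and gcd(a,p)=1, then a^(p-1) ≡ 1 (mod p)
p = 13 is prime, gcd(12,13) = 1
Reduce exponent: 204 mod 12 = 0
So 12^204 ≡ 12^0 (mod 13)
12^0 = 1

12^204 ≡ 1 (mod 13)


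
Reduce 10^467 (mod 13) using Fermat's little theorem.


Fermat's little theorem: if p is prime and gcd(a,p)=1, then a^(p-1) ≡ 1 (mod p)
p = 13 is prime, gcd(10,13) = 1
Reduce exponent: 467 mod 12 = 11
So 10^467 ≡ 10^11 (mod 13)
10^11 mod 13 = 4

10^467 ≡ 4 (mod 13)


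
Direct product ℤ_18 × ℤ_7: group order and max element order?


|ℤ_18 × ℤ_7| = 18 × 7 = 126
Max element order = lcm(18,7) = 126
Cyclic? Yes (gcd=1)

|ℤ_18×ℤ_7| = 126, max element order = 126


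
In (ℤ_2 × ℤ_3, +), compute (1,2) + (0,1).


Operation: componentwise addition mod (2, 3)
(1,2) + (0,1) = ((a₁+b₁) mod 2, (a₂+b₂) mod 3) with a = (1,2), b = (0,1)

(1,2) + (0,1) = (1,0)


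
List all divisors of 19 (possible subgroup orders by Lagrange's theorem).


Lagrange's theorem: |H| divides |G|
|G| = 19
Divisors of 19: 1, 19

Possible subgroup orders: {1, 19}


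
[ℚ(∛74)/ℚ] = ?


∛74 has minimal polynomial x³ - 74 (irreducible over ℚ since 74 is not a perfect cube)

[ℚ(∛74)/ℚ] = 3


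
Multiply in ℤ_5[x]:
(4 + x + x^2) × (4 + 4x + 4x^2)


Expand and collect like terms; reduce coefficients mod 5:
x^0: 4·4 = 16 ≡ 1 (mod 5)
x^1: 4·4 + 1·4 = 20 ≡ 0 (mod 5)
x^2: 4·4 + 1·4 + 1·4 = 24 ≡ 4 (mod 5)
x^3: 1·4 + 1·4 = 8 ≡ 3 (mod 5)
x^4: 1·4 = 4 ≡ 4 (mod 5)
Result: 1 + 4x^2 + 3x^3 + 4x^4

f · g = 1 + 4x^2 + 3x^3 + 4x^4


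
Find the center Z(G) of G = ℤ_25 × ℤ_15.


Z(G) = {g ∈ G | gx = xg for all x ∈ G}
Direct product of abelian groups is abelian, so Z(G) = G

Z(ℤ_25 × ℤ_15) = ℤ_25 × ℤ_15


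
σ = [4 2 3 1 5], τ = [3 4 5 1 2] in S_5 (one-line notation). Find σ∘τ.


σ∘τ: apply τ first, then σ
1 →τ 3 →σ 3
2 →τ 4 →σ 1
3 →τ 5 →σ 5
4 →τ 1 →σ 4
5 →τ 2 →σ 2

σ∘τ = [3 1 5 4 2]


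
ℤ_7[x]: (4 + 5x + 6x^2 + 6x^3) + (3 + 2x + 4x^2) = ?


Add coefficients mod 7:
x^0: 4 + 3 = 0 (mod 7)
x^1: 5 + 2 = 0 (mod 7)
x^2: 6 + 4 = 3 (mod 7)
x^3: 6 + 0 = 6 (mod 7)
Result: 3x^2 + 6x^3

f + g = 3x^2 + 6x^3


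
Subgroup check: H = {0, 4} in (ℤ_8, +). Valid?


Subgroup test for H = {0, 4} in (ℤ_8, +):
(1) 0 ∈ H? Yes
(2) Closure: for all a,b ∈ H, (a+b) mod 8 ∈ H? Yes
(3) Inverses: for all a ∈ H, -a mod 8 ∈ H? Yes

Yes, H is a subgroup of ℤ_8


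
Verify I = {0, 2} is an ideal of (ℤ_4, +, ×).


Check ideal conditions for I = {0, 2} in ℤ_4:
(1) I is an additive subgroup? Yes
(2) For r ∈ ℤ_4 and a ∈ I: r·a ∈ I? Yes

Yes, I is an ideal of ℤ_4


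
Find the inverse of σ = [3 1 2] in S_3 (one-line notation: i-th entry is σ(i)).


To find σ⁻¹, swap domain and range:
σ(1) = 3 → σ⁻¹(3) = 1
σ(2) = 1 → σ⁻¹(1) = 2
σ(3) = 2 → σ⁻¹(2) = 3

σ⁻¹ = [2 3 1]


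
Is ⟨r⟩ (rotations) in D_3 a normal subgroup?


H = ⟨r⟩ (rotations) in D_3
The rotation subgroup ⟨r⟩ has index 2 in D_3, so it is normal

Yes, normal subgroup


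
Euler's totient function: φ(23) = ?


φ(n) = count of k ∈ {1,...,n} with gcd(k,n)=1
Coprimes to 23: {1, 2, 3, 4, 5, 6, 7, 8, 9, 10, 11, 12, 13, 14, 15, 16, 17, 18, 19, 20, 21, 22}
Count: 22

φ(23) = 22


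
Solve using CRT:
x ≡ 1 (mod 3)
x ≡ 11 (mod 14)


m₁ = 3, m₂ = 14, gcd = 1, so CRT applies. M = m₁·m₂ = 42
Let M₁ = M/m₁ = 14, M₂ = M/m₂ = 3
Find y₁ ≡ M₁⁻¹ (mod m₁): 14⁻¹ ≡ 2 (mod 3)
Find y₂ ≡ M₂⁻¹ (mod m₂): 3⁻¹ ≡ 5 (mod 14)
x = a₁·M₁·y₁ + a₂·M₂·y₂ = 1·14·2 + 11·3·5 = 193
Reduce mod 42: x ≡ 25
Check: 25 mod 3 = 1 ✓, 25 mod 14 = 11 ✓

x ≡ 25 (mod 42)


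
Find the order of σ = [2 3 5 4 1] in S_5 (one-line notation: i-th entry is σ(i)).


Cycle decomposition: (1 2 3 5)
Cycle lengths: 4
Order = lcm(4) = 4

ord(σ) = 4


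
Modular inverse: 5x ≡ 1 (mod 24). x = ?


Use the extended Euclidean algorithm to write 1 = 5·s + 24·t; then s mod 24 is the inverse.
Euclidean algorithm:
  5 = 0·24 + 5
  24 = 4·5 + 4
  5 = 1·4 + 1
  4 = 4·1 + 0
gcd(5,24) = 1
Back-substitution gives: 5·(5) + 24·(-1) = 1
So 5⁻¹ ≡ 5 ≡ 5 (mod 24)
Check: 5 × 5 = 25 ≡ 1 (mod 24) ✓

5⁻¹ ≡ 5 (mod 24)


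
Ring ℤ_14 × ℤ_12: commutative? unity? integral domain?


Direct product ring; commutative with unity (1,1); but (1,0)·(0,1) = (0,0) gives zero divisors, so not an integral domain
Commutative: Yes
Integral domain: No
Has unity: Yes

ℤ_14 × ℤ_12: Commutative=Yes, Unity=Yes


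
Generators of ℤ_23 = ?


g generates ℤ_n iff gcd(g,n) = 1
Prime factors of 23: 23
Generators are g ∈ {1,...,22} not divisible by any of these primes.
Generators: {1, 2, 3, 4, 5, 6, 7, 8, 9, 10, 11, 12, 13, 14, 15, 16, 17, 18, 19, 20, 21, 22}
Number of generators = φ(23) = 22

Generators of ℤ_23 = {1, 2, 3, 4, 5, 6, 7, 8, 9, 10, 11, 12, 13, 14, 15, 16, 17, 18, 19, 20, 21, 22}


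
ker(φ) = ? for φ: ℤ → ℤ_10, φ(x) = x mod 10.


Kernel = preimage of identity
ker(φ) = {x ∈ ℤ : x ≡ 0 (mod 10)} = 10ℤ = {0, ±10, ±20, ...}

ker(φ) = 10ℤ


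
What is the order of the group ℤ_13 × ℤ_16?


|A × B| = |A| · |B|
|ℤ_13 × ℤ_16| = 13 × 16 = 208

|ℤ_13 × ℤ_16| = 208


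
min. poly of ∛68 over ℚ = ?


∛68 satisfies x³ - 68 = 0, irreducible over ℚ (no rational root; 68 is not a perfect cube)

Minimal polynomial: x³ - 68


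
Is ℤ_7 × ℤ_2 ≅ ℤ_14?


Comparing ℤ_7 × ℤ_2 and ℤ_14:
gcd(7,2) = 1, so ℤ_7 × ℤ_2 ≅ ℤ_14 (CRT)

Yes, ℤ_7 × ℤ_2 ≅ ℤ_14


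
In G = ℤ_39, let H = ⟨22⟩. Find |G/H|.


|⟨22⟩| = n / gcd(22, 39) = 39 / 1 = 39
H is normal (ℤ_39 is abelian).
|G/H| = |G| / |H| = 39 / 39 = 1

|G/H| = 1


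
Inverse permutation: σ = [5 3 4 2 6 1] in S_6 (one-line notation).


To find σ⁻¹, swap domain and range:
σ(1) = 5 → σ⁻¹(5) = 1
σ(2) = 3 → σ⁻¹(3) = 2
σ(3) = 4 → σ⁻¹(4) = 3
σ(4) = 2 → σ⁻¹(2) = 4
σ(5) = 6 → σ⁻¹(6) = 5
σ(6) = 1 → σ⁻¹(1) = 6

σ⁻¹ = [6 4 2 3 1 5]


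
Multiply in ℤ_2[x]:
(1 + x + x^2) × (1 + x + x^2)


Expand and collect like terms; reduce coefficients mod 2:
x^0: 1·1 = 1 ≡ 1 (mod 2)
x^1: 1·1 + 1·1 = 2 ≡ 0 (mod 2)
x^2: 1·1 + 1·1 + 1·1 = 3 ≡ 1 (mod 2)
x^3: 1·1 + 1·1 = 2 ≡ 0 (mod 2)
x^4: 1·1 = 1 ≡ 1 (mod 2)
Result: 1 + x^2 + x^4

f · g = 1 + x^2 + x^4


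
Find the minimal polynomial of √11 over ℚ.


√11 satisfies x² - 11 = 0, irreducible over ℚ since 11 is squarefree

Minimal polynomial: x² - 11


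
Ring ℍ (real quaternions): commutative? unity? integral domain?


quaternion multiplication is non-commutative (ij = k ≠ ji = -k); has unity 1; a division ring but not an integral domain since integral domains are commutative by convention
Commutative: No
Integral domain: No
Has unity: Yes

ℍ (real quaternions): Commutative=No, Unity=Yes


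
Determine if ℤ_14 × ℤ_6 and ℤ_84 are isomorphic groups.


Comparing ℤ_14 × ℤ_6 and ℤ_84:
gcd(14,6) = 2 ≠ 1. Max element order in ℤ_14×ℤ_6 is lcm(14,6) = 42 < 84, so it has no element of order 84

No, ℤ_14 × ℤ_6 ≇ ℤ_84


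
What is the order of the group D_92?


|D_n| = 2n (n rotations and n reflections)
|D_92| = 2×92 = 184

|D_92| = 184


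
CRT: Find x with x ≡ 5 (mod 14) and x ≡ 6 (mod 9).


m₁ = 14, m₂ = 9, gcd = 1, so CRT applies. M = m₁·m₂ = 126
Let M₁ = M/m₁ = 9, M₂ = M/m₂ = 14
Find y₁ ≡ M₁⁻¹ (mod m₁): 9⁻¹ ≡ 11 (mod 14)
Find y₂ ≡ M₂⁻¹ (mod m₂): 14⁻¹ ≡ 2 (mod 9)
x = a₁·M₁·y₁ + a₂·M₂·y₂ = 5·9·11 + 6·14·2 = 663
Reduce mod 126: x ≡ 33
Check: 33 mod 14 = 5 ✓, 33 mod 9 = 6 ✓

x ≡ 33 (mod 126)


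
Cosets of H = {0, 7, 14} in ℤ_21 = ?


H = {0, 7, 14}, |H| = 3
Number of cosets = |G|/|H| = 21/3 = 7
0 + H = {0, 7, 14}
1 + H = {1, 8, 15}
2 + H = {2, 9, 16}
3 + H = {3, 10, 17}
4 + H = {4, 11, 18}
5 + H = {5, 12, 19}
6 + H = {6, 13, 20}

Cosets: 0+H={0,7,14}; 1+H={1,8,15}; 2+H={2,9,16}; 3+H={3,10,17}; 4+H={4,11,18}; 5+H={5,12,19}; 6+H={6,13,20}


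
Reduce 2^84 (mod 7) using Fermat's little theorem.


Fermat's little theorem: if p is prime and gcd(a,p)=1, then a^(p-1) ≡ 1 (mod p)
p = 7 is prime, gcd(2,7) = 1
Reduce exponent: 84 mod 6 = 0
So 2^84 ≡ 2^0 (mod 7)
2^0 = 1

2^84 ≡ 1 (mod 7)


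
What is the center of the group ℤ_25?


Z(G) = {g ∈ G | gx = xg for all x ∈ G}
ℤ_25 is abelian, so Z(G) = G

Z(ℤ_25) = ℤ_25


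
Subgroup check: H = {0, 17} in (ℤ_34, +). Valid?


Subgroup test for H = {0, 17} in (ℤ_34, +):
(1) 0 ∈ H? Yes
(2) Closure: for all a,b ∈ H, (a+b) mod 34 ∈ H? Yes
(3) Inverses: for all a ∈ H, -a mod 34 ∈ H? Yes

Yes, H is a subgroup of ℤ_34


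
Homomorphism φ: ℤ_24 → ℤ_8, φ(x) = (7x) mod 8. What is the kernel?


Kernel = preimage of identity
ker(φ) = {x ∈ ℤ_24 : 7x ≡ 0 (mod 8)}. Since 8 | 24, φ is well-defined. The kernel is the cyclic subgroup ⟨8⟩ of ℤ_24 (order 3), i.e. {0, 8, 16}

ker(φ) = {0, 8, 16}


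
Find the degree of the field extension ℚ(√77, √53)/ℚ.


[ℚ(√77,√53):ℚ] = [ℚ(√77,√53):ℚ(√77)]·[ℚ(√77):ℚ] = 2·2 = 4

[ℚ(√77, √53)/ℚ] = 4


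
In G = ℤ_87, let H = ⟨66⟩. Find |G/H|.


|⟨66⟩| = n / gcd(66, 87) = 87 / 3 = 29
H is normal (ℤ_87 is abelian).
|G/H| = |G| / |H| = 87 / 29 = 3

|G/H| = 3


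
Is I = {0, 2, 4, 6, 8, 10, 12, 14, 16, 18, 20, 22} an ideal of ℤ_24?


Check ideal conditions for I = {0, 2, 4, 6, 8, 10, 12, 14, 16, 18, 20, 22} in ℤ_24:
(1) I is an additive subgroup? Yes
(2) For r ∈ ℤ_24 and a ∈ I: r·a ∈ I? Yes

Yes, I is an ideal of ℤ_24


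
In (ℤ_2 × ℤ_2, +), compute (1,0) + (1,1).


Operation: componentwise addition mod (2, 2)
(1,0) + (1,1) = ((a₁+b₁) mod 2, (a₂+b₂) mod 2) with a = (1,0), b = (1,1)

(1,0) + (1,1) = (0,1)


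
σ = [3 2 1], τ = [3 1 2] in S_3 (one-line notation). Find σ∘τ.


σ∘τ: apply τ first, then σ
1 →τ 3 →σ 1
2 →τ 1 →σ 3
3 →τ 2 →σ 2

σ∘τ = [1 3 2]


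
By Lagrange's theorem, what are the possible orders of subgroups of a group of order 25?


Lagrange's theorem: |H| divides |G|
|G| = 25
Divisors of 25: 1, 5, 25

Possible subgroup orders: {1, 5, 25}


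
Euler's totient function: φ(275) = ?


Factor n: 275 = 5^2 × 11
φ(n) = n · ∏(1 - 1/p) over distinct primes p | n
φ(275) = 275 · (1 - 1/5) · (1 - 1/11) = 200

φ(275) = 200


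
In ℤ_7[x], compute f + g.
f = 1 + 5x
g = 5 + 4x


Add coefficients mod 7:
x^0: 1 + 5 = 6 (mod 7)
x^1: 5 + 4 = 2 (mod 7)
Result: 6 + 2x

f + g = 6 + 2x


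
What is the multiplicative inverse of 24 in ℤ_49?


Use the extended Euclidean algorithm to write 1 = 24·s + 49·t; then s mod 49 is the inverse.
Euclidean algorithm:
  24 = 0·49 + 24
  49 = 2·24 + 1
  24 = 24·1 + 0
gcd(24,49) = 1
Back-substitution gives: 24·(-2) + 49·(1) = 1
So 24⁻¹ ≡ -2 ≡ 47 (mod 49)
Check: 24 × 47 = 1128 ≡ 1 (mod 49) ✓

24⁻¹ ≡ 47 (mod 49)


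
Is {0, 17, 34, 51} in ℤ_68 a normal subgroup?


H = {0, 17, 34, 51} in ℤ_68
ℤ_68 is abelian; every subgroup of an abelian group is normal

Yes, normal subgroup


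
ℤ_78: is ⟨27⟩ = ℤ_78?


g generates ℤ_n iff gcd(g, n) = 1
gcd(27, 78) = 3
Since gcd = 3 ≠ 1, ⟨27⟩ has order 26 < 78, so 27 is not a generator.

No, 27 does not generate ℤ_78


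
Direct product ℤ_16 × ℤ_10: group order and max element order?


|ℤ_16 × ℤ_10| = 16 × 10 = 160
Max element order = lcm(16,10) = 80
Cyclic? No (gcd=2)

|ℤ_16×ℤ_10| = 160, max element order = 80


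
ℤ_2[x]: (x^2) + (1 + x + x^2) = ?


Add coefficients mod 2:
x^0: 0 + 1 = 1 (mod 2)
x^1: 0 + 1 = 1 (mod 2)
x^2: 1 + 1 = 0 (mod 2)
Result: 1 + x

f + g = 1 + x


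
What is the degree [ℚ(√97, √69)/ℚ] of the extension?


[ℚ(√97,√69):ℚ] = [ℚ(√97,√69):ℚ(√97)]·[ℚ(√97):ℚ] = 2·2 = 4

[ℚ(√97, √69)/ℚ] = 4


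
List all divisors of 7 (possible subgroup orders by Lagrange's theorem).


Lagrange's theorem: |H| divides |G|
|G| = 7
Divisors of 7: 1, 7

Possible subgroup orders: {1, 7}


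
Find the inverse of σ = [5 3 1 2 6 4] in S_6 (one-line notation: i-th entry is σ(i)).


To find σ⁻¹, swap domain and range:
σ(1) = 5 → σ⁻¹(5) = 1
σ(2) = 3 → σ⁻¹(3) = 2
σ(3) = 1 → σ⁻¹(1) = 3
σ(4) = 2 → σ⁻¹(2) = 4
σ(5) = 6 → σ⁻¹(6) = 5
σ(6) = 4 → σ⁻¹(4) = 6

σ⁻¹ = [3 4 2 6 1 5]


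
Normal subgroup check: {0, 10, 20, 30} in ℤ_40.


H = {0, 10, 20, 30} in ℤ_40
ℤ_40 is abelian; every subgroup of an abelian group is normal

Yes, normal subgroup


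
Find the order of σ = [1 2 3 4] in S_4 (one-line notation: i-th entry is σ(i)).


Cycle decomposition: identity (all elements fixed)
Order = 1 (identity has order 1)

ord(σ) = 1


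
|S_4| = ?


|S_n| = n! (number of permutations of n symbols)
|S_4| = 4! = 24

|S_4| = 24


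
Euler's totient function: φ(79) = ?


Factor n: 79 = 79
φ(n) = n · ∏(1 - 1/p) over distinct primes p | n
φ(79) = 79 · (1 - 1/79) = 78

φ(79) = 78


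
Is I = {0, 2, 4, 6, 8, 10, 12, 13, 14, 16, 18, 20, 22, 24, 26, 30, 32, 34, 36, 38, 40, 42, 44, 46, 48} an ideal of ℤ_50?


Check ideal conditions for I = {0, 2, 4, 6, 8, 10, 12, 13, 14, 16, 18, 20, 22, 24, 26, 30, 32, 34, 36, 38, 40, 42, 44, 46, 48} in ℤ_50:
(1) I is an additive subgroup? No
(2) For r ∈ ℤ_50 and a ∈ I: r·a ∈ I? No  [counterexample: r=2, a=14, r·a mod 50 = 28 ∉ I]

No, I is not an ideal of ℤ_50


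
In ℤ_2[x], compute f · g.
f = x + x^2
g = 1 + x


Expand and collect like terms; reduce coefficients mod 2:
x^0: 0·1 = 0 ≡ 0 (mod 2)
x^1: 0·1 + 1·1 = 1 ≡ 1 (mod 2)
x^2: 1·1 + 1·1 = 2 ≡ 0 (mod 2)
x^3: 1·1 = 1 ≡ 1 (mod 2)
Result: x + x^3

f · g = x + x^3


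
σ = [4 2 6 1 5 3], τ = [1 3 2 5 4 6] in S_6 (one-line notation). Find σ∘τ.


σ∘τ: apply τ first, then σ
1 →τ 1 →σ 4
2 →τ 3 →σ 6
3 →τ 2 →σ 2
4 →τ 5 →σ 5
5 →τ 4 →σ 1
6 →τ 6 →σ 3

σ∘τ = [4 6 2 5 1 3]


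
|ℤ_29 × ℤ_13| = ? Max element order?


|ℤ_29 × ℤ_13| = 29 × 13 = 377
Max element order = lcm(29,13) = 377
Cyclic? Yes (gcd=1)

|ℤ_29×ℤ_13| = 377, max element order = 377


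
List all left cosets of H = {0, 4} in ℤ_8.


H = {0, 4}, |H| = 2
Number of cosets = |G|/|H| = 8/2 = 4
0 + H = {0, 4}
1 + H = {1, 5}
2 + H = {2, 6}
3 + H = {3, 7}

Cosets: 0+H={0,4}; 1+H={1,5}; 2+H={2,6}; 3+H={3,7}


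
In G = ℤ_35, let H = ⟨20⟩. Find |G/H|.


|⟨20⟩| = n / gcd(20, 35) = 35 / 5 = 7
H is normal (ℤ_35 is abelian).
|G/H| = |G| / |H| = 35 / 7 = 5

|G/H| = 5


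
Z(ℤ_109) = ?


Z(G) = {g ∈ G | gx = xg for all x ∈ G}
ℤ_109 is abelian, so Z(G) = G

Z(ℤ_109) = ℤ_109


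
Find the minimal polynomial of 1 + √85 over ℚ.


Let α = 1 + √85. Then α - 1 = √85, so (α - 1)² = 85, giving α² - 2α - 84 = 0. Degree 2 and α ∉ ℚ, so this is the minimal polynomial.

Minimal polynomial: x² - 2x - 84


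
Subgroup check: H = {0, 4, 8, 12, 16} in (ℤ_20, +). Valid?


Subgroup test for H = {0, 4, 8, 12, 16} in (ℤ_20, +):
(1) 0 ∈ H? Yes
(2) Closure: for all a,b ∈ H, (a+b) mod 20 ∈ H? Yes
(3) Inverses: for all a ∈ H, -a mod 20 ∈ H? Yes

Yes, H is a subgroup of ℤ_20


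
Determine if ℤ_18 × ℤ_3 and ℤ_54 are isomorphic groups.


Comparing ℤ_18 × ℤ_3 and ℤ_54:
gcd(18,3) = 3 ≠ 1. Max element order in ℤ_18×ℤ_3 is lcm(18,3) = 18 < 54, so it has no element of order 54

No, ℤ_18 × ℤ_3 ≇ ℤ_54


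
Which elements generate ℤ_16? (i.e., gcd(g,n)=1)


g generates ℤ_n iff gcd(g,n) = 1
Checking each g ∈ {1,...,15}:
gcd(1,16) = 1
gcd(2,16) = 2
gcd(3,16) = 1
gcd(4,16) = 4
gcd(5,16) = 1
gcd(6,16) = 2
gcd(7,16) = 1
gcd(8,16) = 8
gcd(9,16) = 1
gcd(10,16) = 2
gcd(11,16) = 1
gcd(12,16) = 4
gcd(13,16) = 1
gcd(14,16) = 2
gcd(15,16) = 1
Generators: {1, 3, 5, 7, 9, 11, 13, 15}
Number of generators = φ(16) = 8

Generators of ℤ_16 = {1, 3, 5, 7, 9, 11, 13, 15}


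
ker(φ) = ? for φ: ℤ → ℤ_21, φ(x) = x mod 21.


Kernel = preimage of identity
ker(φ) = {x ∈ ℤ : x ≡ 0 (mod 21)} = 21ℤ = {0, ±21, ±42, ...}

ker(φ) = 21ℤ


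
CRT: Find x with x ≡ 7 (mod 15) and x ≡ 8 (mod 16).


m₁ = 15, m₂ = 16, gcd = 1, so CRT applies. M = m₁·m₂ = 240
Let M₁ = M/m₁ = 16, M₂ = M/m₂ = 15
Find y₁ ≡ M₁⁻¹ (mod m₁): 16⁻¹ ≡ 1 (mod 15)
Find y₂ ≡ M₂⁻¹ (mod m₂): 15⁻¹ ≡ 15 (mod 16)
x = a₁·M₁·y₁ + a₂·M₂·y₂ = 7·16·1 + 8·15·15 = 1912
Reduce mod 240: x ≡ 232
Check: 232 mod 15 = 7 ✓, 232 mod 16 = 8 ✓

x ≡ 232 (mod 240)


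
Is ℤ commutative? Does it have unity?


integers form a commutative ring with unity 1; no zero divisors
Commutative: Yes
Integral domain: Yes
Has unity: Yes

ℤ: Commutative=Yes, Unity=Yes


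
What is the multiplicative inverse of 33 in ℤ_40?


Use the extended Euclidean algorithm to write 1 = 33·s + 40·t; then s mod 40 is the inverse.
Euclidean algorithm:
  33 = 0·40 + 33
  40 = 1·33 + 7
  33 = 4·7 + 5
  7 = 1·5 + 2
  5 = 2·2 + 1
  2 = 2·1 + 0
gcd(33,40) = 1
Back-substitution gives: 33·(17) + 40·(-14) = 1
So 33⁻¹ ≡ 17 ≡ 17 (mod 40)
Check: 33 × 17 = 561 ≡ 1 (mod 40) ✓

33⁻¹ ≡ 17 (mod 40)


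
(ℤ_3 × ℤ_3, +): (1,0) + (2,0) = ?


Operation: componentwise addition mod (3, 3)
(1,0) + (2,0) = ((a₁+b₁) mod 3, (a₂+b₂) mod 3) with a = (1,0), b = (2,0)

(1,0) + (2,0) = (0,0)


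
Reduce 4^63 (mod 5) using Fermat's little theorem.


Fermat's little theorem: if p is prime and gcd(a,p)=1, then a^(p-1) ≡ 1 (mod p)
p = 5 is prime, gcd(4,5) = 1
Reduce exponent: 63 mod 4 = 3
So 4^63 ≡ 4^3 (mod 5)
4^3 mod 5 = 4

4^63 ≡ 4 (mod 5)


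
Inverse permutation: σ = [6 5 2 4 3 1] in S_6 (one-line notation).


To find σ⁻¹, swap domain and range:
σ(1) = 6 → σ⁻¹(6) = 1
σ(2) = 5 → σ⁻¹(5) = 2
σ(3) = 2 → σ⁻¹(2) = 3
σ(4) = 4 → σ⁻¹(4) = 4
σ(5) = 3 → σ⁻¹(3) = 5
σ(6) = 1 → σ⁻¹(1) = 6

σ⁻¹ = [6 3 5 4 2 1]


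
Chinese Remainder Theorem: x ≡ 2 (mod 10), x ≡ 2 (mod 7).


m₁ = 10, m₂ = 7, gcd = 1, so CRT applies. M = m₁·m₂ = 70
Let M₁ = M/m₁ = 7, M₂ = M/m₂ = 10
Find y₁ ≡ M₁⁻¹ (mod m₁): 7⁻¹ ≡ 3 (mod 10)
Find y₂ ≡ M₂⁻¹ (mod m₂): 10⁻¹ ≡ 5 (mod 7)
x = a₁·M₁·y₁ + a₂·M₂·y₂ = 2·7·3 + 2·10·5 = 142
Reduce mod 70: x ≡ 2
Check: 2 mod 10 = 2 ✓, 2 mod 7 = 2 ✓

x ≡ 2 (mod 70)


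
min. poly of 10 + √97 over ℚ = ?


Let α = 10 + √97. Then α - 10 = √97, so (α - 10)² = 97, giving α² - 20α + 3 = 0. Degree 2 and α ∉ ℚ, so this is the minimal polynomial.

Minimal polynomial: x² - 20x + 3


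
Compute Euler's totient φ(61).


Factor n: 61 = 61
φ(n) = n · ∏(1 - 1/p) over distinct primes p | n
φ(61) = 61 · (1 - 1/61) = 60

φ(61) = 60


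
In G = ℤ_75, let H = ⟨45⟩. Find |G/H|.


|⟨45⟩| = n / gcd(45, 75) = 75 / 15 = 5
H is normal (ℤ_75 is abelian).
|G/H| = |G| / |H| = 75 / 5 = 15

|G/H| = 15


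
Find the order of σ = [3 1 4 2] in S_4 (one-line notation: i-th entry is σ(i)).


Cycle decomposition: (1 3 4 2)
Cycle lengths: 4
Order = lcm(4) = 4

ord(σ) = 4


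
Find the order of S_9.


|S_n| = n! (number of permutations of n symbols)
|S_9| = 9! = 362880

|S_9| = 362880


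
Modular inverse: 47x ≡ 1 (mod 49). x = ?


Use the extended Euclidean algorithm to write 1 = 47·s + 49·t; then s mod 49 is the inverse.
Euclidean algorithm:
  47 = 0·49 + 47
  49 = 1·47 + 2
  47 = 23·2 + 1
  2 = 2·1 + 0
gcd(47,49) = 1
Back-substitution gives: 47·(24) + 49·(-23) = 1
So 47⁻¹ ≡ 24 ≡ 24 (mod 49)
Check: 47 × 24 = 1128 ≡ 1 (mod 49) ✓

47⁻¹ ≡ 24 (mod 49)


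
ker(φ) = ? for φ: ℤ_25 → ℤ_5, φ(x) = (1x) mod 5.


Kernel = preimage of identity
ker(φ) = {x ∈ ℤ_25 : 1x ≡ 0 (mod 5)}. Since 5 | 25, φ is well-defined. The kernel is the cyclic subgroup ⟨5⟩ of ℤ_25 (order 5), i.e. {0, 5, 10, 15, 20}

ker(φ) = {0, 5, 10, 15, 20}


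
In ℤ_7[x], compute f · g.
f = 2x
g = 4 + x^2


Expand and collect like terms; reduce coefficients mod 7:
x^0: 0·4 = 0 ≡ 0 (mod 7)
x^1: 0·0 + 2·4 = 8 ≡ 1 (mod 7)
x^2: 0·1 + 2·0 = 0 ≡ 0 (mod 7)
x^3: 2·1 = 2 ≡ 2 (mod 7)
Result: x + 2x^3

f · g = x + 2x^3


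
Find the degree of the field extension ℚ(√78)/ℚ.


√78 has minimal polynomial x² - 78 (irreducible over ℚ since 78 is squarefree)

[ℚ(√78)/ℚ] = 2
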